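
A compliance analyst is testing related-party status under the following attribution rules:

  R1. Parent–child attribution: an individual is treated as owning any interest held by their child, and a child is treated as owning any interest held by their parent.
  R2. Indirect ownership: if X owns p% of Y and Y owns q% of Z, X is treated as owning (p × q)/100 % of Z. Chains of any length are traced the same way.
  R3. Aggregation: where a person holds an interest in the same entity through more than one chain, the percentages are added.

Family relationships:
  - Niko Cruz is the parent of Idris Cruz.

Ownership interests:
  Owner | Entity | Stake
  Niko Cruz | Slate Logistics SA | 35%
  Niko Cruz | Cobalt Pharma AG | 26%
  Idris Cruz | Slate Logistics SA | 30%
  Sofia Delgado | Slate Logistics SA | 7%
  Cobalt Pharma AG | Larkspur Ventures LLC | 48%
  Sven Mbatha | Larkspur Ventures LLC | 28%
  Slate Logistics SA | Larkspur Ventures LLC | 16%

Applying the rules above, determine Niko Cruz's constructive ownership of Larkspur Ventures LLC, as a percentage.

By parent–child attribution (R1), Niko Cruz is treated as also owning Idris Cruz's interest in Slate Logistics SA, giving 35% + 30% = 65%.
Chain via Slate Logistics SA (R2): 65% × 16% = 10.4% of Larkspur Ventures LLC.
Chain via Cobalt Pharma AG (R2): 26% × 48% = 12.48% of Larkspur Ventures LLC.
Aggregating (R3): 10.4% + 12.48% = 22.88%.

22.88%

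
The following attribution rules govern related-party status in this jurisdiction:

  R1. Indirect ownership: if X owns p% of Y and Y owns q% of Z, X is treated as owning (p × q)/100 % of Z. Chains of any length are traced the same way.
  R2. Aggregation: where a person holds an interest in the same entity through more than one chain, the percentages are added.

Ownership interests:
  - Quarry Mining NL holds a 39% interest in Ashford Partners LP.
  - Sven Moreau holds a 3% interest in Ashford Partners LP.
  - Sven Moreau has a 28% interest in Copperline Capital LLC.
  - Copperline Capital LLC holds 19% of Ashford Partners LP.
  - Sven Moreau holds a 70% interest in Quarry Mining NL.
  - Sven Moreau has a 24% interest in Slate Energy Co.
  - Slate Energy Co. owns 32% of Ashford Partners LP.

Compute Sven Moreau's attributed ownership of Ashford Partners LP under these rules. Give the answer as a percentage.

43.3%

Chain via Quarry Mining NL (R1): 70% × 39% = 27.3% of Ashford Partners LP.
Chain via Copperline Capital LLC (R1): 28% × 19% = 5.32% of Ashford Partners LP.
Chain via Slate Energy Co. (R1): 24% × 32% = 7.68% of Ashford Partners LP.
Direct interest in Ashford Partners LP: 3%.
Aggregating (R2): 27.3% + 5.32% + 7.68% + 3% = 43.3%.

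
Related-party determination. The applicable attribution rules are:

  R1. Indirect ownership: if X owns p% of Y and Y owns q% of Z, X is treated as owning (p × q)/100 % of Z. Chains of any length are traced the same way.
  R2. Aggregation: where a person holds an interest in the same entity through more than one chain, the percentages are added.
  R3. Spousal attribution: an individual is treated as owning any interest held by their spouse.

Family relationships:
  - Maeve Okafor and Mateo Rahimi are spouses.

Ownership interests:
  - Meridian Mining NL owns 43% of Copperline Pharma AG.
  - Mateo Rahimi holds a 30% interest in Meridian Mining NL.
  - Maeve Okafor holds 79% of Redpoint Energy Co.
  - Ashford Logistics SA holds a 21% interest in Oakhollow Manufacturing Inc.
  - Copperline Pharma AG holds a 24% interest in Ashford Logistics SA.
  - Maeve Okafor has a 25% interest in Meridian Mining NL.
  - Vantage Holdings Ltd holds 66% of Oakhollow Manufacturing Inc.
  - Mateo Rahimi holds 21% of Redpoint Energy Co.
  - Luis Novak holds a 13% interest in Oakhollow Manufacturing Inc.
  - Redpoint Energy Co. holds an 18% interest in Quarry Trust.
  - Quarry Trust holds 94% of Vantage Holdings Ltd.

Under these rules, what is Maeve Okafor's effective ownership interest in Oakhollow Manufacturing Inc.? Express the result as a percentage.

12.35916%

By spousal attribution (R3), Maeve Okafor is treated as also owning Mateo Rahimi's interest in Redpoint Energy Co, giving 79% + 21% = 100%.
By spousal attribution (R3), Maeve Okafor is treated as also owning Mateo Rahimi's interest in Meridian Mining NL, giving 25% + 30% = 55%.
Chain via Redpoint Energy Co. → Quarry Trust → Vantage Holdings Ltd (R1): 100% × 18% × 94% × 66% = 11.1672% of Oakhollow Manufacturing Inc.
Chain via Meridian Mining NL → Copperline Pharma AG → Ashford Logistics SA (R1): 55% × 43% × 24% × 21% = 1.19196% of Oakhollow Manufacturing Inc.
Aggregating (R2): 11.1672% + 1.19196% = 12.35916%.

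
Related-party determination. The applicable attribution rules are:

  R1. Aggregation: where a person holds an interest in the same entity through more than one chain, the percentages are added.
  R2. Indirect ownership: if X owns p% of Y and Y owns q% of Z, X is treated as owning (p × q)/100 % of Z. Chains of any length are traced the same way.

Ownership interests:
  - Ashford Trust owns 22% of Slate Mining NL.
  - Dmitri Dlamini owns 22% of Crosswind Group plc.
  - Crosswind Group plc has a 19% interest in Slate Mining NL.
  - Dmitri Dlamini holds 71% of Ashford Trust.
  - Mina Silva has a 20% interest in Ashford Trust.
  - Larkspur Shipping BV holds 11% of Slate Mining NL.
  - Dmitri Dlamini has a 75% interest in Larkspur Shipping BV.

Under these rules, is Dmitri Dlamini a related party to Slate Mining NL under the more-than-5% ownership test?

Yes

Chain via Larkspur Shipping BV (R2): 75% × 11% = 8.25% of Slate Mining NL.
Chain via Ashford Trust (R2): 71% × 22% = 15.62% of Slate Mining NL.
Chain via Crosswind Group plc (R2): 22% × 19% = 4.18% of Slate Mining NL.
Aggregating (R1): 8.25% + 15.62% + 4.18% = 28.05%.
28.05% exceeds the 5% threshold, so Dmitri is a related party to Slate Mining NL.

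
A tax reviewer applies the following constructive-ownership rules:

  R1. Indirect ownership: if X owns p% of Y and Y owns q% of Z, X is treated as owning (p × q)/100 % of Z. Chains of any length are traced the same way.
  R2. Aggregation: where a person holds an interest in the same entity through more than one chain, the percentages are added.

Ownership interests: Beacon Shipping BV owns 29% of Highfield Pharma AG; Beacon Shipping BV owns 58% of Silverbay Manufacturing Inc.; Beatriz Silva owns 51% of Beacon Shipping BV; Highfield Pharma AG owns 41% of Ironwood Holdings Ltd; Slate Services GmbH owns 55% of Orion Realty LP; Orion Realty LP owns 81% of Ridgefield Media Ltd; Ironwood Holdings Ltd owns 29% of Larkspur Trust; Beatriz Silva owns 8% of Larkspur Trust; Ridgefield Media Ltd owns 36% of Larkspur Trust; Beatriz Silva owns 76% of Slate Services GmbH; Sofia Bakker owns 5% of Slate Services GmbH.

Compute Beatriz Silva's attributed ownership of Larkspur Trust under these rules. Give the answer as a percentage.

Chain via Beacon Shipping BV → Highfield Pharma AG → Ironwood Holdings Ltd (R1): 51% × 29% × 41% × 29% = 1.758531% of Larkspur Trust.
Chain via Slate Services GmbH → Orion Realty LP → Ridgefield Media Ltd (R1): 76% × 55% × 81% × 36% = 12.18888% of Larkspur Trust.
Direct interest in Larkspur Trust: 8%.
Aggregating (R2): 1.758531% + 12.18888% + 8% = 21.947411%.

21.947411%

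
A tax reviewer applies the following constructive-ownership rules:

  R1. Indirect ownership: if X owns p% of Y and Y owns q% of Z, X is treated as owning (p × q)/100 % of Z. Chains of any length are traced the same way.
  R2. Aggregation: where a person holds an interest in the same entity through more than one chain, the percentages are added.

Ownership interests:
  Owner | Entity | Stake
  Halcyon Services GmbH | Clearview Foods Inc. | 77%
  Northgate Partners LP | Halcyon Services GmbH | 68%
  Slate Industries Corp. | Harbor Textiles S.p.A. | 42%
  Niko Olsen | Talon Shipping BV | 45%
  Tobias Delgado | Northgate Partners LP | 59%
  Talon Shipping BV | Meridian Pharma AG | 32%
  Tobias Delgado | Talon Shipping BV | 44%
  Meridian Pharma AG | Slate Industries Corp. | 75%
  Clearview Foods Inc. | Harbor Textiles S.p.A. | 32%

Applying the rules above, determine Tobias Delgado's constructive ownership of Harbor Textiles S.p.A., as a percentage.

14.320768%

Chain via Northgate Partners LP → Halcyon Services GmbH → Clearview Foods Inc. (R1): 59% × 68% × 77% × 32% = 9.885568% of Harbor Textiles S.p.A.
Chain via Talon Shipping BV → Meridian Pharma AG → Slate Industries Corp. (R1): 44% × 32% × 75% × 42% = 4.4352% of Harbor Textiles S.p.A.
Aggregating (R2): 9.885568% + 4.4352% = 14.320768%.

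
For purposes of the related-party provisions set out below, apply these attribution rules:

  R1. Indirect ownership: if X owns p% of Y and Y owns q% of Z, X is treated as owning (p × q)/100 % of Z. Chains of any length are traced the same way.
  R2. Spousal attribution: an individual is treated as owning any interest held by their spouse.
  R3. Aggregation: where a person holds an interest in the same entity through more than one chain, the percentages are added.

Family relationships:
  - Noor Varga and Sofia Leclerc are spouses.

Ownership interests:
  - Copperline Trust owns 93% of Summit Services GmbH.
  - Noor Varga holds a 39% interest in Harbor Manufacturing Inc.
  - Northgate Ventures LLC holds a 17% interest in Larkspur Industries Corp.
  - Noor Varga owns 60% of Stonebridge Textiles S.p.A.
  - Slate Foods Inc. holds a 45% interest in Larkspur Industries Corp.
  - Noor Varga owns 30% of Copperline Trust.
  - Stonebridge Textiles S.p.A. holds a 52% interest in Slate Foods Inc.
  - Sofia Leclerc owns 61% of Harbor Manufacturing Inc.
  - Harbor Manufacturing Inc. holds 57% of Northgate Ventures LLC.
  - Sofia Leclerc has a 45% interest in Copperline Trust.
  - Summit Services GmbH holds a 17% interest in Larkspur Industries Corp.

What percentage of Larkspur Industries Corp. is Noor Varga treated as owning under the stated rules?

35.5875%

By spousal attribution (R2), Noor Varga is treated as also owning Sofia Leclerc's interest in Copperline Trust, giving 30% + 45% = 75%.
By spousal attribution (R2), Noor Varga is treated as also owning Sofia Leclerc's interest in Harbor Manufacturing Inc, giving 39% + 61% = 100%.
Chain via Copperline Trust → Summit Services GmbH (R1): 75% × 93% × 17% = 11.8575% of Larkspur Industries Corp.
Chain via Stonebridge Textiles S.p.A. → Slate Foods Inc. (R1): 60% × 52% × 45% = 14.04% of Larkspur Industries Corp.
Chain via Harbor Manufacturing Inc. → Northgate Ventures LLC (R1): 100% × 57% × 17% = 9.69% of Larkspur Industries Corp.
Aggregating (R3): 11.8575% + 14.04% + 9.69% = 35.5875%.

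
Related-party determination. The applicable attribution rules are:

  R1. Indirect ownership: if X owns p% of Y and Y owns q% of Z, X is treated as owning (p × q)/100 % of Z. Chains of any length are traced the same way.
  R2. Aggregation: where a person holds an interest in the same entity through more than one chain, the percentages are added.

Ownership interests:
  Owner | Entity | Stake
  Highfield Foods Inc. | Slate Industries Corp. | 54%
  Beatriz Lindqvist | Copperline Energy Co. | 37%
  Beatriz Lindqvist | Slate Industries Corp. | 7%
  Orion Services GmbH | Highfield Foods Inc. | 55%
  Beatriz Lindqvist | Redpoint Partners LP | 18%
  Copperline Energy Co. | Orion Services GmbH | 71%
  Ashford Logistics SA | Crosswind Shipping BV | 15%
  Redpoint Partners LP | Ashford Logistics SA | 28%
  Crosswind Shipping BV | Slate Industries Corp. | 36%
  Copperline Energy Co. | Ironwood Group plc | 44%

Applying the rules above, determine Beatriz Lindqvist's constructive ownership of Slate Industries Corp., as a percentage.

15.07435%

Chain via Redpoint Partners LP → Ashford Logistics SA → Crosswind Shipping BV (R1): 18% × 28% × 15% × 36% = 0.27216% of Slate Industries Corp.
Chain via Copperline Energy Co. → Orion Services GmbH → Highfield Foods Inc. (R1): 37% × 71% × 55% × 54% = 7.80219% of Slate Industries Corp.
Direct interest in Slate Industries Corp: 7%.
Aggregating (R2): 0.27216% + 7.80219% + 7% = 15.07435%.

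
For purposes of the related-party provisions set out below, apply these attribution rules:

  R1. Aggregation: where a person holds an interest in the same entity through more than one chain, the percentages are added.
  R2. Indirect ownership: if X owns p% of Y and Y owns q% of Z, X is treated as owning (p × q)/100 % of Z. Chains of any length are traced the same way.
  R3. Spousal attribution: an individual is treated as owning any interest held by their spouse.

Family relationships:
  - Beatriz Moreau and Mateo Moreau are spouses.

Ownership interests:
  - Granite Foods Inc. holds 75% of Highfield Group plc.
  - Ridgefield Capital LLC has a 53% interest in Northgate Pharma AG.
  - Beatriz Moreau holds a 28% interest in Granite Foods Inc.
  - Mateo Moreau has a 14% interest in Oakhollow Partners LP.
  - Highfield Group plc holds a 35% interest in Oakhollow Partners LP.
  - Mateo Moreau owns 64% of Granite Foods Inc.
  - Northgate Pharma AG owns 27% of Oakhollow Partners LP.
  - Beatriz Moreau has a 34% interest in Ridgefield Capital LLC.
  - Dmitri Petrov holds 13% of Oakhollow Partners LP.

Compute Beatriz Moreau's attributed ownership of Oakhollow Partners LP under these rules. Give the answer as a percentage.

43.0154%

By spousal attribution (R3), Beatriz Moreau is treated as also owning Mateo Moreau's interest in Granite Foods Inc, giving 28% + 64% = 92%.
By spousal attribution (R3), Beatriz Moreau is treated as owning Mateo Moreau's 14% interest in Oakhollow Partners LP.
Chain via Ridgefield Capital LLC → Northgate Pharma AG (R2): 34% × 53% × 27% = 4.8654% of Oakhollow Partners LP.
Chain via Granite Foods Inc. → Highfield Group plc (R2): 92% × 75% × 35% = 24.15% of Oakhollow Partners LP.
Direct interest in Oakhollow Partners LP: 14%.
Aggregating (R1): 4.8654% + 24.15% + 14% = 43.0154%.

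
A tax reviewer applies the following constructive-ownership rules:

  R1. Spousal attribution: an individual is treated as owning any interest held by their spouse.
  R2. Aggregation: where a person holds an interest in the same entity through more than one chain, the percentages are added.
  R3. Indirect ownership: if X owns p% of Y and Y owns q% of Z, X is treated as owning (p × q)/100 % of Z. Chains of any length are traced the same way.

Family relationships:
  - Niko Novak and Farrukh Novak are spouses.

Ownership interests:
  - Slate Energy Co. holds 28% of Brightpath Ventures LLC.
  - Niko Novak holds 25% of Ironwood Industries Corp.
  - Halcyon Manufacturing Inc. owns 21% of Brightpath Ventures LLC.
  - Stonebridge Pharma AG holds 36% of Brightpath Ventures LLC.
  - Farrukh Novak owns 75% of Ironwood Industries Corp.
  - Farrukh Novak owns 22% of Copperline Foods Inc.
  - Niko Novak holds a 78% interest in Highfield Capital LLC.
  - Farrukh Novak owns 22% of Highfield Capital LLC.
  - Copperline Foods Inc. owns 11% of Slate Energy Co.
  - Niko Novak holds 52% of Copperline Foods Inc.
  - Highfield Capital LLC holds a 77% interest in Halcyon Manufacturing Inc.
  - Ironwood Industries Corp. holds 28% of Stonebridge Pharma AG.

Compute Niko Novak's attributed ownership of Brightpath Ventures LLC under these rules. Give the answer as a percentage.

28.5292%

By spousal attribution (R1), Niko Novak is treated as also owning Farrukh Novak's interest in Copperline Foods Inc, giving 52% + 22% = 74%.
By spousal attribution (R1), Niko Novak is treated as also owning Farrukh Novak's interest in Highfield Capital LLC, giving 78% + 22% = 100%.
By spousal attribution (R1), Niko Novak is treated as also owning Farrukh Novak's interest in Ironwood Industries Corp, giving 25% + 75% = 100%.
Chain via Copperline Foods Inc. → Slate Energy Co. (R3): 74% × 11% × 28% = 2.2792% of Brightpath Ventures LLC.
Chain via Highfield Capital LLC → Halcyon Manufacturing Inc. (R3): 100% × 77% × 21% = 16.17% of Brightpath Ventures LLC.
Chain via Ironwood Industries Corp. → Stonebridge Pharma AG (R3): 100% × 28% × 36% = 10.08% of Brightpath Ventures LLC.
Aggregating (R2): 2.2792% + 16.17% + 10.08% = 28.5292%.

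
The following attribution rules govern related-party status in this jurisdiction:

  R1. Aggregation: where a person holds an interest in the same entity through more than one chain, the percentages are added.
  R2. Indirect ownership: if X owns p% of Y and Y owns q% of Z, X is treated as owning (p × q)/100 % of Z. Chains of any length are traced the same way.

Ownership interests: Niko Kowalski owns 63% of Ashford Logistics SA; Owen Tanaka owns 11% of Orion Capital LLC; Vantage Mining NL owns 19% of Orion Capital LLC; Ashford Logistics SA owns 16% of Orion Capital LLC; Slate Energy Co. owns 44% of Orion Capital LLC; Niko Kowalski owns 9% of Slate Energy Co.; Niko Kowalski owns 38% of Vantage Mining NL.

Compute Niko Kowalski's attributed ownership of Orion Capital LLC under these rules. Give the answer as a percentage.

21.26%

Chain via Ashford Logistics SA (R2): 63% × 16% = 10.08% of Orion Capital LLC.
Chain via Slate Energy Co. (R2): 9% × 44% = 3.96% of Orion Capital LLC.
Chain via Vantage Mining NL (R2): 38% × 19% = 7.22% of Orion Capital LLC.
Aggregating (R1): 10.08% + 3.96% + 7.22% = 21.26%.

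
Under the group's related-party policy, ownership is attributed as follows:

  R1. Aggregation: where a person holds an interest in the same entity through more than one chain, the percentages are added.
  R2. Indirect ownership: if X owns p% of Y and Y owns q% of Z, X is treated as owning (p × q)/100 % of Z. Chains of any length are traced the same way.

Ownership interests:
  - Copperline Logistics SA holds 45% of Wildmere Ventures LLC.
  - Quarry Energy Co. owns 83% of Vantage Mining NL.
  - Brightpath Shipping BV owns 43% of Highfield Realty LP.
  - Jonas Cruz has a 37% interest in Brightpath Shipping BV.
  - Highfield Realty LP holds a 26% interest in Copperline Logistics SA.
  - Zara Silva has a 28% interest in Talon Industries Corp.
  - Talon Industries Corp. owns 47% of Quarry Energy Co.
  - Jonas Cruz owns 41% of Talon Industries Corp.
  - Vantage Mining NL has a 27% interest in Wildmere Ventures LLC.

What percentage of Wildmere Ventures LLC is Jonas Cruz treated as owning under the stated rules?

Chain via Brightpath Shipping BV → Highfield Realty LP → Copperline Logistics SA (R2): 37% × 43% × 26% × 45% = 1.86147% of Wildmere Ventures LLC.
Chain via Talon Industries Corp. → Quarry Energy Co. → Vantage Mining NL (R2): 41% × 47% × 83% × 27% = 4.318407% of Wildmere Ventures LLC.
Aggregating (R1): 1.86147% + 4.318407% = 6.179877%.

6.179877%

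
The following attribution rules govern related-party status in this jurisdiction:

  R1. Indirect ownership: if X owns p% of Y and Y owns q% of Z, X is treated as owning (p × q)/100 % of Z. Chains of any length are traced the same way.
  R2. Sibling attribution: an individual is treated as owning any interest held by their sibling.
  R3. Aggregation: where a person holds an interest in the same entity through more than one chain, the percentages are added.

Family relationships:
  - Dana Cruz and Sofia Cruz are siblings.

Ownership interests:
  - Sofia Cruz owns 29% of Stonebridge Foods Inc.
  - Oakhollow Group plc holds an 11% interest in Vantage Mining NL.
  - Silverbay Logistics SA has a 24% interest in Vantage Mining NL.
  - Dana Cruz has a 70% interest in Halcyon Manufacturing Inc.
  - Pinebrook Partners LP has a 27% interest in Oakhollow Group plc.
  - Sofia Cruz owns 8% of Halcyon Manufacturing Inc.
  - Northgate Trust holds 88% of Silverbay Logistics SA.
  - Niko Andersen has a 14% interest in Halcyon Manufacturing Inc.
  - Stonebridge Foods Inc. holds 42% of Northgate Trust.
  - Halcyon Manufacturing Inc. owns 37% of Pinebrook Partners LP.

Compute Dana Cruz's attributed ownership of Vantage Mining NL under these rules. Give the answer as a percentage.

3.429558%

By sibling attribution (R2), Dana Cruz is treated as also owning Sofia Cruz's interest in Halcyon Manufacturing Inc, giving 70% + 8% = 78%.
By sibling attribution (R2), Dana Cruz is treated as owning Sofia Cruz's 29% interest in Stonebridge Foods Inc.
Chain via Halcyon Manufacturing Inc. → Pinebrook Partners LP → Oakhollow Group plc (R1): 78% × 37% × 27% × 11% = 0.857142% of Vantage Mining NL.
Chain via Stonebridge Foods Inc. → Northgate Trust → Silverbay Logistics SA (R1): 29% × 42% × 88% × 24% = 2.572416% of Vantage Mining NL.
Aggregating (R3): 0.857142% + 2.572416% = 3.429558%.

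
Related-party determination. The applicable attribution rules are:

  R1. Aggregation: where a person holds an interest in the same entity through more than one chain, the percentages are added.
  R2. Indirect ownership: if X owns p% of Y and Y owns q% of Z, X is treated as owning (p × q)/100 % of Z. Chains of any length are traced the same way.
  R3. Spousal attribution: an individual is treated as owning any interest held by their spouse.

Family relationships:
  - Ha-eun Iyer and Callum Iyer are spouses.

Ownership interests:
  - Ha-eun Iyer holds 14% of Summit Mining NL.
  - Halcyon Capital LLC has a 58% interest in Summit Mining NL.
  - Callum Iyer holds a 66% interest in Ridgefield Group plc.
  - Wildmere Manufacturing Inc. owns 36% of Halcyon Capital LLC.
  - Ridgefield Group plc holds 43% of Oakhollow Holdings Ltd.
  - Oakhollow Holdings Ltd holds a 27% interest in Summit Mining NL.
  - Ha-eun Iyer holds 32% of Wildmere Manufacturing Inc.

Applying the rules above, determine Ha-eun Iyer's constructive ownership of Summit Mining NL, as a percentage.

28.3442%

By spousal attribution (R3), Ha-eun Iyer is treated as owning Callum Iyer's 66% interest in Ridgefield Group plc.
Chain via Wildmere Manufacturing Inc. → Halcyon Capital LLC (R2): 32% × 36% × 58% = 6.6816% of Summit Mining NL.
Direct interest in Summit Mining NL: 14%.
Chain via Ridgefield Group plc → Oakhollow Holdings Ltd (R2): 66% × 43% × 27% = 7.6626% of Summit Mining NL.
Aggregating (R1): 6.6816% + 14% + 7.6626% = 28.3442%.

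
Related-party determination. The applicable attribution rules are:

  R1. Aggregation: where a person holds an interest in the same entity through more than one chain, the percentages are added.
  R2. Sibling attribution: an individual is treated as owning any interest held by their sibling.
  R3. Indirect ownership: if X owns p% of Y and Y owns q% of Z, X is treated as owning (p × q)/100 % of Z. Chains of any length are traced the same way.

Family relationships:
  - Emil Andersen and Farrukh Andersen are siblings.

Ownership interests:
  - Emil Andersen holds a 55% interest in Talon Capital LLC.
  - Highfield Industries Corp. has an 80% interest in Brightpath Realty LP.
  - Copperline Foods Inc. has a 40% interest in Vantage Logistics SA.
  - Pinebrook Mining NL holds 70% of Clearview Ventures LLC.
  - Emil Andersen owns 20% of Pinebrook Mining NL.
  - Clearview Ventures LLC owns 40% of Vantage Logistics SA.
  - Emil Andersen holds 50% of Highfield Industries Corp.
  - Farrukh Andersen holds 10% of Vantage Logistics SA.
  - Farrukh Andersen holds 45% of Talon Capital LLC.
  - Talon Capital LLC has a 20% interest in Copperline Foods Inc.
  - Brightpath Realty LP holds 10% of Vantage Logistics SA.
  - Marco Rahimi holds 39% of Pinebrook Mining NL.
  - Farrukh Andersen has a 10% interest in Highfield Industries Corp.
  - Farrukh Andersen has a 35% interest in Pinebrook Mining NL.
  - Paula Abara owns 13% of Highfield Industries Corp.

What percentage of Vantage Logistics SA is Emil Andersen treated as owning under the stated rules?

By sibling attribution (R2), Emil Andersen is treated as also owning Farrukh Andersen's interest in Talon Capital LLC, giving 55% + 45% = 100%.
By sibling attribution (R2), Emil Andersen is treated as also owning Farrukh Andersen's interest in Highfield Industries Corp, giving 50% + 10% = 60%.
By sibling attribution (R2), Emil Andersen is treated as also owning Farrukh Andersen's interest in Pinebrook Mining NL, giving 20% + 35% = 55%.
By sibling attribution (R2), Emil Andersen is treated as owning Farrukh Andersen's 10% interest in Vantage Logistics SA.
Chain via Talon Capital LLC → Copperline Foods Inc. (R3): 100% × 20% × 40% = 8% of Vantage Logistics SA.
Chain via Highfield Industries Corp. → Brightpath Realty LP (R3): 60% × 80% × 10% = 4.8% of Vantage Logistics SA.
Chain via Pinebrook Mining NL → Clearview Ventures LLC (R3): 55% × 70% × 40% = 15.4% of Vantage Logistics SA.
Direct interest in Vantage Logistics SA: 10%.
Aggregating (R1): 8% + 4.8% + 15.4% + 10% = 38.2%.

38.2%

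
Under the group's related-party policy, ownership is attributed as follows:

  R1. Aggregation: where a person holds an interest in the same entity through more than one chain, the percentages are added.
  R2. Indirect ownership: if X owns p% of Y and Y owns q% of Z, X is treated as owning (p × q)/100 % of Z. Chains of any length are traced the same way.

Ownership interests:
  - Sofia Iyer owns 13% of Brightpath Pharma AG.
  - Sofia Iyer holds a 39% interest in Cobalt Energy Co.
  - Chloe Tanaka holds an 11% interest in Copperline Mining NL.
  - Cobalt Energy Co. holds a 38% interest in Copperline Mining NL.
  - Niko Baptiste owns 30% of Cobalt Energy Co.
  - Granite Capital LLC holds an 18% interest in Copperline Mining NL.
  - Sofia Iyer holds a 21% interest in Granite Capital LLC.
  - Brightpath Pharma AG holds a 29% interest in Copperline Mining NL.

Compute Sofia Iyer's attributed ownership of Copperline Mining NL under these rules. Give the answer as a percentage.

22.37%

Chain via Brightpath Pharma AG (R2): 13% × 29% = 3.77% of Copperline Mining NL.
Chain via Cobalt Energy Co. (R2): 39% × 38% = 14.82% of Copperline Mining NL.
Chain via Granite Capital LLC (R2): 21% × 18% = 3.78% of Copperline Mining NL.
Aggregating (R1): 3.77% + 14.82% + 3.78% = 22.37%.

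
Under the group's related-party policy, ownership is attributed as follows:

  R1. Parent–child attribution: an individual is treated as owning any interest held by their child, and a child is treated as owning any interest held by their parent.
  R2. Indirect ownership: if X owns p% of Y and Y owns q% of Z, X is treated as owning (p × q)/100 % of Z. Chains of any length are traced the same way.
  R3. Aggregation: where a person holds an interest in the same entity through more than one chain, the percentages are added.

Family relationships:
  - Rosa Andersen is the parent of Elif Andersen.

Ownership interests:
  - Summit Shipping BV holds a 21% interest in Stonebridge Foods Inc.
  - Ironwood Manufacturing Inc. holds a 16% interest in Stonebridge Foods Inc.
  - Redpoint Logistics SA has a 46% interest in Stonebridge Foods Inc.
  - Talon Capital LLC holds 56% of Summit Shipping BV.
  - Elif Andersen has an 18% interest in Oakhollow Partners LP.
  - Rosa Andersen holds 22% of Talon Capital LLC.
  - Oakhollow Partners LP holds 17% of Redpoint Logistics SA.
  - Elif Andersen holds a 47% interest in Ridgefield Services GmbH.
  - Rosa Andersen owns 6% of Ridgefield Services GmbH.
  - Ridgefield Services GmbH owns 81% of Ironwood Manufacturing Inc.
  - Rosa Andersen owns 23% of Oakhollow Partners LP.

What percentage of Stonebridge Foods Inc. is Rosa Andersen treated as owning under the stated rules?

By parent–child attribution (R1), Rosa Andersen is treated as also owning Elif Andersen's interest in Oakhollow Partners LP, giving 23% + 18% = 41%.
By parent–child attribution (R1), Rosa Andersen is treated as also owning Elif Andersen's interest in Ridgefield Services GmbH, giving 6% + 47% = 53%.
Chain via Talon Capital LLC → Summit Shipping BV (R2): 22% × 56% × 21% = 2.5872% of Stonebridge Foods Inc.
Chain via Oakhollow Partners LP → Redpoint Logistics SA (R2): 41% × 17% × 46% = 3.2062% of Stonebridge Foods Inc.
Chain via Ridgefield Services GmbH → Ironwood Manufacturing Inc. (R2): 53% × 81% × 16% = 6.8688% of Stonebridge Foods Inc.
Aggregating (R3): 2.5872% + 3.2062% + 6.8688% = 12.6622%.

12.6622%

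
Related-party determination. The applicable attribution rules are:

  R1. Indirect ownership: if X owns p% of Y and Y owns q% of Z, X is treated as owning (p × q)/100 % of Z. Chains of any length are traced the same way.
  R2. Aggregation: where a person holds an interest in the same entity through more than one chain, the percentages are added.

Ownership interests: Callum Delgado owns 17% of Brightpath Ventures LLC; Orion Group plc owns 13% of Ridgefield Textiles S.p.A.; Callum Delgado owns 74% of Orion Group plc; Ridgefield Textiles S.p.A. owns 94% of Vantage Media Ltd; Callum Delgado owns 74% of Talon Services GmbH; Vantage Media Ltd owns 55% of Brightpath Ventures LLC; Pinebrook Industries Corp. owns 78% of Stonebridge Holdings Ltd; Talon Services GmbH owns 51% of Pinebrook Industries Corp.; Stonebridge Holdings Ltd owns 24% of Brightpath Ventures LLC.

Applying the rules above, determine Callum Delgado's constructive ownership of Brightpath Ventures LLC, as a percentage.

Chain via Talon Services GmbH → Pinebrook Industries Corp. → Stonebridge Holdings Ltd (R1): 74% × 51% × 78% × 24% = 7.064928% of Brightpath Ventures LLC.
Chain via Orion Group plc → Ridgefield Textiles S.p.A. → Vantage Media Ltd (R1): 74% × 13% × 94% × 55% = 4.97354% of Brightpath Ventures LLC.
Direct interest in Brightpath Ventures LLC: 17%.
Aggregating (R2): 7.064928% + 4.97354% + 17% = 29.038468%.

29.038468%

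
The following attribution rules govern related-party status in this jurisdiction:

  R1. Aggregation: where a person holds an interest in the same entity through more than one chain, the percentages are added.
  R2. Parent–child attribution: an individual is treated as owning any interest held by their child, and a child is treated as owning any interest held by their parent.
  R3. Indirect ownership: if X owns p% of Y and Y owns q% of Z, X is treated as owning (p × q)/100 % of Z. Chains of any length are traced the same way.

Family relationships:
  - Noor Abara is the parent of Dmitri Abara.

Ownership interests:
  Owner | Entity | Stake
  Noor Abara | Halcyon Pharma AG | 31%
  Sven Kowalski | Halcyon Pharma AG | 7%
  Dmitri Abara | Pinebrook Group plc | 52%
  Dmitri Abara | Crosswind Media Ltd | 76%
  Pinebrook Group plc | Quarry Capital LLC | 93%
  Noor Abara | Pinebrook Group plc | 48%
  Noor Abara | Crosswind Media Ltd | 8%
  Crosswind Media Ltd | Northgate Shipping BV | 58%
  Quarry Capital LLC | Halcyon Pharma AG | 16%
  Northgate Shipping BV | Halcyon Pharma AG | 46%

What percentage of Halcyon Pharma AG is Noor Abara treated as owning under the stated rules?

By parent–child attribution (R2), Noor Abara is treated as also owning Dmitri Abara's interest in Pinebrook Group plc, giving 48% + 52% = 100%.
By parent–child attribution (R2), Noor Abara is treated as also owning Dmitri Abara's interest in Crosswind Media Ltd, giving 8% + 76% = 84%.
Chain via Pinebrook Group plc → Quarry Capital LLC (R3): 100% × 93% × 16% = 14.88% of Halcyon Pharma AG.
Chain via Crosswind Media Ltd → Northgate Shipping BV (R3): 84% × 58% × 46% = 22.4112% of Halcyon Pharma AG.
Direct interest in Halcyon Pharma AG: 31%.
Aggregating (R1): 14.88% + 22.4112% + 31% = 68.2912%.

68.2912%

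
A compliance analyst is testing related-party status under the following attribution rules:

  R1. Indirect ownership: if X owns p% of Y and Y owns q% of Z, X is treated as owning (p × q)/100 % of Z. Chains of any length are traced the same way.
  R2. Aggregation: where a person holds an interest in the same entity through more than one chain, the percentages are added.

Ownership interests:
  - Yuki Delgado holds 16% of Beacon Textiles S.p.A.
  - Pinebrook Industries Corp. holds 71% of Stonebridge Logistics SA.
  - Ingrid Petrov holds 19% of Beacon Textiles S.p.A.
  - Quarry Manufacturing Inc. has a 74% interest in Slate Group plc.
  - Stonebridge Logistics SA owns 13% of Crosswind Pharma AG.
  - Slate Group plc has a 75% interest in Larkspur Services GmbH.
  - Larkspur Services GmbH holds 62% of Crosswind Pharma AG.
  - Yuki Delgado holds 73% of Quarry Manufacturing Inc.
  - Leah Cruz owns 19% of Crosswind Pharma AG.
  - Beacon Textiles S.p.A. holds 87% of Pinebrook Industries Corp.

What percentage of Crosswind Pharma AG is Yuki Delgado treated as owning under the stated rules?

26.404116%

Chain via Beacon Textiles S.p.A. → Pinebrook Industries Corp. → Stonebridge Logistics SA (R1): 16% × 87% × 71% × 13% = 1.284816% of Crosswind Pharma AG.
Chain via Quarry Manufacturing Inc. → Slate Group plc → Larkspur Services GmbH (R1): 73% × 74% × 75% × 62% = 25.1193% of Crosswind Pharma AG.
Aggregating (R2): 1.284816% + 25.1193% = 26.404116%.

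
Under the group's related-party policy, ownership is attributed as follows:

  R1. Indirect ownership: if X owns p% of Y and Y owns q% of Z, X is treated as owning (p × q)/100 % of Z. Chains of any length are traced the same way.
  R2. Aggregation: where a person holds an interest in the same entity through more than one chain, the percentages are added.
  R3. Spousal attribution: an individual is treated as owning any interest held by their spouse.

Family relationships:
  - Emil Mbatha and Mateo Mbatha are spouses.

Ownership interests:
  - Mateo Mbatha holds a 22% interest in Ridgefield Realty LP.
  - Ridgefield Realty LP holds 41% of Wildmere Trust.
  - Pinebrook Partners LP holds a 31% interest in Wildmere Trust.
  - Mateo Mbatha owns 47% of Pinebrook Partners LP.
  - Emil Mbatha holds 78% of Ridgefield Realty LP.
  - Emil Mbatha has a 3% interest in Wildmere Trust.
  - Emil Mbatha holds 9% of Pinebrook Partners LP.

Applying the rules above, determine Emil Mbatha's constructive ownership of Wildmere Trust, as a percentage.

By spousal attribution (R3), Emil Mbatha is treated as also owning Mateo Mbatha's interest in Pinebrook Partners LP, giving 9% + 47% = 56%.
By spousal attribution (R3), Emil Mbatha is treated as also owning Mateo Mbatha's interest in Ridgefield Realty LP, giving 78% + 22% = 100%.
Chain via Pinebrook Partners LP (R1): 56% × 31% = 17.36% of Wildmere Trust.
Chain via Ridgefield Realty LP (R1): 100% × 41% = 41% of Wildmere Trust.
Direct interest in Wildmere Trust: 3%.
Aggregating (R2): 17.36% + 41% + 3% = 61.36%.

61.36%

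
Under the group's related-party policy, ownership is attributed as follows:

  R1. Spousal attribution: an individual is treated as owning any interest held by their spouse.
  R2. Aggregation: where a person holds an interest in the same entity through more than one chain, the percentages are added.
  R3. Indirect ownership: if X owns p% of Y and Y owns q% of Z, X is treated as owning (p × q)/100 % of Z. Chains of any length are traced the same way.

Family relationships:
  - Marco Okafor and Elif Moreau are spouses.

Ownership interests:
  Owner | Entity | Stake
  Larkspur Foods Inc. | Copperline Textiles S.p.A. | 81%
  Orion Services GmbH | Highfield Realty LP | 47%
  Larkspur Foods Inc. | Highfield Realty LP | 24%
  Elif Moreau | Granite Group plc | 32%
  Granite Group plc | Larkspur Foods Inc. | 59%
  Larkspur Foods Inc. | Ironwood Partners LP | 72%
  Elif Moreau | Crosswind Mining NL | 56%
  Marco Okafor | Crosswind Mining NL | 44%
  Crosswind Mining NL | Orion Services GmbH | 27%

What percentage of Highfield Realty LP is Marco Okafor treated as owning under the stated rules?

17.2212%

By spousal attribution (R1), Marco Okafor is treated as also owning Elif Moreau's interest in Crosswind Mining NL, giving 44% + 56% = 100%.
By spousal attribution (R1), Marco Okafor is treated as owning Elif Moreau's 32% interest in Granite Group plc.
Chain via Crosswind Mining NL → Orion Services GmbH (R3): 100% × 27% × 47% = 12.69% of Highfield Realty LP.
Chain via Granite Group plc → Larkspur Foods Inc. (R3): 32% × 59% × 24% = 4.5312% of Highfield Realty LP.
Aggregating (R2): 12.69% + 4.5312% = 17.2212%.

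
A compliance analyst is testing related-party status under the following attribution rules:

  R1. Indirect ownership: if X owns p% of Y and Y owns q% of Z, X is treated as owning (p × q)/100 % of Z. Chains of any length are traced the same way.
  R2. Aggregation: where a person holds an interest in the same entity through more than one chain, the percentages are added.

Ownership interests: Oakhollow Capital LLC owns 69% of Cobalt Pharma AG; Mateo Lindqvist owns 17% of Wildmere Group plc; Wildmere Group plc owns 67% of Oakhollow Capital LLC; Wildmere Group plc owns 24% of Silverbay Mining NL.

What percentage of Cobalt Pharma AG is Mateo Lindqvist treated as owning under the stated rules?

7.8591%

Chain via Wildmere Group plc → Oakhollow Capital LLC (R1): 17% × 67% × 69% = 7.8591% of Cobalt Pharma AG.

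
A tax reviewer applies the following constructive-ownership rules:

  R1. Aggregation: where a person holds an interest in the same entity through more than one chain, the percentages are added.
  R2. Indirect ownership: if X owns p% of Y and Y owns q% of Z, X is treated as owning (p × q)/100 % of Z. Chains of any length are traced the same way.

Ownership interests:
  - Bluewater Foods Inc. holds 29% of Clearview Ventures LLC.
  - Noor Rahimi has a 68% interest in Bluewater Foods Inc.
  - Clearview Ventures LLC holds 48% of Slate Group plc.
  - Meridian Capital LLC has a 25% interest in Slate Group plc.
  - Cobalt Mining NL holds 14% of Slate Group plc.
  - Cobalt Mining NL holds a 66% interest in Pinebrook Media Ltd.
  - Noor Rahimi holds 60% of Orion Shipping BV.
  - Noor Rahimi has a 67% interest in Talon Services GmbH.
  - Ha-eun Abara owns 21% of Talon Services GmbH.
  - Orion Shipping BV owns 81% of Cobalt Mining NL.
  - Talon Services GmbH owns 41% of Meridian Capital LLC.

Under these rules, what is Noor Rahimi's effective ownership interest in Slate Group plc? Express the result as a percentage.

23.1371%

Chain via Talon Services GmbH → Meridian Capital LLC (R2): 67% × 41% × 25% = 6.8675% of Slate Group plc.
Chain via Bluewater Foods Inc. → Clearview Ventures LLC (R2): 68% × 29% × 48% = 9.4656% of Slate Group plc.
Chain via Orion Shipping BV → Cobalt Mining NL (R2): 60% × 81% × 14% = 6.804% of Slate Group plc.
Aggregating (R1): 6.8675% + 9.4656% + 6.804% = 23.1371%.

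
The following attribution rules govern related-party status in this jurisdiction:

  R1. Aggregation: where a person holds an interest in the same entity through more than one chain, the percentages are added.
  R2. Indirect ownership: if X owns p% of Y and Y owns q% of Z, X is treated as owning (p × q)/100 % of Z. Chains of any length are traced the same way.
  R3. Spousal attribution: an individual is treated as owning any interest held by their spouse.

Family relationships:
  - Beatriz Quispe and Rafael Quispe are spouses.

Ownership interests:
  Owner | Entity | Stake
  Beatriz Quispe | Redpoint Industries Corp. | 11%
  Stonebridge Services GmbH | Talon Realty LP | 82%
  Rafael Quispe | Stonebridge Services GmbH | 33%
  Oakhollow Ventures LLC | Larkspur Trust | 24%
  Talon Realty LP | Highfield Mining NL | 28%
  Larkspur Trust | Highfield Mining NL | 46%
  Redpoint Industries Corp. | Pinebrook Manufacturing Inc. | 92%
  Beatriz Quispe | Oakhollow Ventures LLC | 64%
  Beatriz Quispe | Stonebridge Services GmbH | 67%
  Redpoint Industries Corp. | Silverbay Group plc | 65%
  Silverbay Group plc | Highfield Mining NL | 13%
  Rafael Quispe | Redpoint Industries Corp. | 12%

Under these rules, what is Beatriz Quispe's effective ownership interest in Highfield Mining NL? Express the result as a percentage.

31.9691%

By spousal attribution (R3), Beatriz Quispe is treated as also owning Rafael Quispe's interest in Stonebridge Services GmbH, giving 67% + 33% = 100%.
By spousal attribution (R3), Beatriz Quispe is treated as also owning Rafael Quispe's interest in Redpoint Industries Corp, giving 11% + 12% = 23%.
Chain via Oakhollow Ventures LLC → Larkspur Trust (R2): 64% × 24% × 46% = 7.0656% of Highfield Mining NL.
Chain via Stonebridge Services GmbH → Talon Realty LP (R2): 100% × 82% × 28% = 22.96% of Highfield Mining NL.
Chain via Redpoint Industries Corp. → Silverbay Group plc (R2): 23% × 65% × 13% = 1.9435% of Highfield Mining NL.
Aggregating (R1): 7.0656% + 22.96% + 1.9435% = 31.9691%.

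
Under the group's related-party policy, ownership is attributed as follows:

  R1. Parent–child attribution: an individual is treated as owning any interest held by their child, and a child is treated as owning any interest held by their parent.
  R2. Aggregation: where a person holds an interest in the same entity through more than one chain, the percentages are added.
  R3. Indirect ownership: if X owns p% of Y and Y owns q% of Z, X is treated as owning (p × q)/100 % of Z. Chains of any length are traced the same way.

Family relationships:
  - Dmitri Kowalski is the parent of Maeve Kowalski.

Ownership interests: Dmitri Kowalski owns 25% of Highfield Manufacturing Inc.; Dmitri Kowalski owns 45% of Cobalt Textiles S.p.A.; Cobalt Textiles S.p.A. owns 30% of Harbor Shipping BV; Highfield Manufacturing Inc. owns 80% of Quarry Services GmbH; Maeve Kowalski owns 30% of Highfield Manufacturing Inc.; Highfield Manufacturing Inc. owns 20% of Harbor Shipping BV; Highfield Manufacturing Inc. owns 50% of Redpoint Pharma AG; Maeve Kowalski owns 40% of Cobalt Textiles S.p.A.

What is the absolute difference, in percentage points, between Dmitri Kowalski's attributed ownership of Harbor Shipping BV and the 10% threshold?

26.5

By parent–child attribution (R1), Dmitri Kowalski is treated as also owning Maeve Kowalski's interest in Highfield Manufacturing Inc, giving 25% + 30% = 55%.
By parent–child attribution (R1), Dmitri Kowalski is treated as also owning Maeve Kowalski's interest in Cobalt Textiles S.p.A, giving 45% + 40% = 85%.
Chain via Highfield Manufacturing Inc. (R3): 55% × 20% = 11% of Harbor Shipping BV.
Chain via Cobalt Textiles S.p.A. (R3): 85% × 30% = 25.5% of Harbor Shipping BV.
Aggregating (R2): 11% + 25.5% = 36.5%.
36.5% exceeds the 10% threshold by 26.5 percentage points.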